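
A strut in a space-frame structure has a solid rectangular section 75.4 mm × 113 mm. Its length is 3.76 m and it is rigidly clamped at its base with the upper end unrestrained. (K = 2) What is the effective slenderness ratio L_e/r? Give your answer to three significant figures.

λ ≈ 345

For a rectangle r_min = b/√12 = 75.4/√12 = 21.77 mm
L_e = K·L = 2 × 3.76 m = 7.520 m = 7520.0 mm
λ = L_e / r_min = 7520.0 / 21.77 = 345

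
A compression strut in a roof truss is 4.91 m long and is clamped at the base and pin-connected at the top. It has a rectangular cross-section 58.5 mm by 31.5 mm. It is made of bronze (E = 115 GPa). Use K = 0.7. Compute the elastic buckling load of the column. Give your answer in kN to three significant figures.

Buckling occurs about the weak axis: I_min = h·b³/12 with b = 31.5 mm (the shorter side).
I_min = 58.5×31.5³/12 = 1.524×10^5 mm⁴
I = 1.524×10^5 mm⁴ = 1.524×10^-7 m⁴
Effective length L_e = K·L = 0.7 × 4.91 = 3.437 m
P_cr = π²EI / L_e² = π² × 115×10⁹ × 1.524×10^-7 / 3.437² = 1.464×10^4 N

P_cr ≈ 14.6 kN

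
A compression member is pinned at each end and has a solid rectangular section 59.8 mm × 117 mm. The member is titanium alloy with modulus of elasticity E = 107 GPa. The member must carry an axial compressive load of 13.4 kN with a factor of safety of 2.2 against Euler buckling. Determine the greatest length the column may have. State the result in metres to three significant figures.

L_max ≈ 8.64 m

Buckling occurs about the weak axis: I_min = h·b³/12 with b = 59.8 mm (the shorter side).
I_min = 117×59.8³/12 = 2.085×10^6 mm⁴
I = 2.085×10^-6 m⁴
Required critical load P_cr = n·P = 2.2 × 13.4 = 29.48 kN = 2.948×10^4 N
From P_cr = π²EI/(K·L)²:  L = (1/K)·√(π²EI/P_cr) = (1/1)·√(π²×1.07×10^11×2.085×10^-6/2.948×10^4)
L = 8.64 m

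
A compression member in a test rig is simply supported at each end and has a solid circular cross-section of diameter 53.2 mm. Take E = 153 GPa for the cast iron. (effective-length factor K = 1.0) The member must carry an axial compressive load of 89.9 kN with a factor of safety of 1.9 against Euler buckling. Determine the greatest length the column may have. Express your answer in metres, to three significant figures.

L_max ≈ 1.86 m

I = πd⁴/64 = π×53.2⁴/64 = 3.932×10^5 mm⁴
I = 3.932×10^-7 m⁴
Required critical load P_cr = n·P = 1.9 × 89.9 = 170.8 kN = 1.708×10^5 N
From P_cr = π²EI/(K·L)²:  L = (1/K)·√(π²EI/P_cr) = (1/1)·√(π²×1.53×10^11×3.932×10^-7/1.708×10^5)
L = 1.86 m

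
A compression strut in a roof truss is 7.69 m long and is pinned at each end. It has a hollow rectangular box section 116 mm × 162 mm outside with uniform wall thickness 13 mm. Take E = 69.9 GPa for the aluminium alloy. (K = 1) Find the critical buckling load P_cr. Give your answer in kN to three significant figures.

P_cr ≈ 149 kN

Inner dimensions: h_i = 162 − 2×13 = 136.0 mm, b_i = 116 − 2×13 = 90.00 mm
Weak-axis I_min = (h_o·b_o³ − h_i·b_i³)/12 with b_o = 116, b_i = 90.00 mm (shorter outer/inner sides).
I_min = (162×116³ − 136.0×90.00³)/12 = 1.281×10^7 mm⁴
I = 1.281×10^7 mm⁴ = 1.281×10^-5 m⁴
Effective length L_e = K·L = 1 × 7.69 = 7.690 m
P_cr = π²EI / L_e² = π² × 69.9×10⁹ × 1.281×10^-5 / 7.690² = 1.494×10^5 N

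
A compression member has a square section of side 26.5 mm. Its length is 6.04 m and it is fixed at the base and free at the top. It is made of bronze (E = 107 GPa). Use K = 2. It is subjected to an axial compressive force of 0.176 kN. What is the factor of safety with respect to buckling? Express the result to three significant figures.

n ≈ 1.69

I = a⁴/12 = 26.5⁴/12 = 4.110×10^4 mm⁴
I = 4.110×10^4 mm⁴ = 4.110×10^-8 m⁴
Effective length L_e = K·L = 2 × 6.04 = 12.08 m
P_cr = π²EI / L_e² = π² × 107×10⁹ × 4.110×10^-8 / 12.08² = 297.4 N
Factor of safety n = P_cr / P = 0.29741 / 0.176 = 1.69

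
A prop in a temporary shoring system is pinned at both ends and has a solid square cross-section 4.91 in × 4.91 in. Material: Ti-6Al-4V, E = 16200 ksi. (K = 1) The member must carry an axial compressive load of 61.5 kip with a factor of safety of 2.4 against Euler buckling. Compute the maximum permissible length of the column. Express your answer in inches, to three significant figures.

I = a⁴/12 = 4.91⁴/12 = 48.43 in⁴
Required critical load P_cr = n·P = 2.4 × 61.5 = 147.6 kip = 1.476×10^5 lb
From P_cr = π²EI/(K·L)²:  L = (1/K)·√(π²EI/P_cr) = (1/1)·√(π²×1.62×10^7×48.43/1.476×10^5)
L = 229 in

L_max ≈ 229 in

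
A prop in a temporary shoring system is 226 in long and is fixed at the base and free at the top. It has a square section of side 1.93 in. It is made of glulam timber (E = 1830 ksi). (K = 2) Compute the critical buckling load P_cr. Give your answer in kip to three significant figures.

P_cr ≈ 0.102 kip

I = a⁴/12 = 1.93⁴/12 = 1.156 in⁴
Effective length L_e = K·L = 2 × 226 = 452.0 in
P_cr = π²EI / L_e² = π² × 1830×10³ × 1.156 / 452.0² = 102.2 lb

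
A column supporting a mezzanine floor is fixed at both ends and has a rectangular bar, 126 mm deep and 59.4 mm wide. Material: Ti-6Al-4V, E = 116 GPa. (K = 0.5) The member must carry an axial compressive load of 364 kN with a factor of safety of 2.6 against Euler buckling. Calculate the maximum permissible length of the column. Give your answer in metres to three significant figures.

L_max ≈ 3.26 m

Buckling occurs about the weak axis: I_min = h·b³/12 with b = 59.4 mm (the shorter side).
I_min = 126×59.4³/12 = 2.201×10^6 mm⁴
I = 2.201×10^-6 m⁴
Required critical load P_cr = n·P = 2.6 × 364 = 946.4 kN = 9.464×10^5 N
From P_cr = π²EI/(K·L)²:  L = (1/K)·√(π²EI/P_cr) = (1/0.5)·√(π²×1.16×10^11×2.201×10^-6/9.464×10^5)
L = 3.26 m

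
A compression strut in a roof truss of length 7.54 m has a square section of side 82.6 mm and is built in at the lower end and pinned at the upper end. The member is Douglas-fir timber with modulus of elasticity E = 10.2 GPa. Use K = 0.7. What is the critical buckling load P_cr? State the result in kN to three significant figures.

I = a⁴/12 = 82.6⁴/12 = 3.879×10^6 mm⁴
I = 3.879×10^6 mm⁴ = 3.879×10^-6 m⁴
Effective length L_e = K·L = 0.7 × 7.54 = 5.278 m
P_cr = π²EI / L_e² = π² × 10.2×10⁹ × 3.879×10^-6 / 5.278² = 1.402×10^4 N

P_cr ≈ 14.0 kN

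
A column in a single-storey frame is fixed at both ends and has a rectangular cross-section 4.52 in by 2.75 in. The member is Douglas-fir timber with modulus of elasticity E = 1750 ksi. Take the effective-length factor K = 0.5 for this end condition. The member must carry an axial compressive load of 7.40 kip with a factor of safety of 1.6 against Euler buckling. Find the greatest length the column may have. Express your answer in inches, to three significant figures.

L_max ≈ 214 in

Buckling occurs about the weak axis: I_min = h·b³/12 with b = 2.75 in (the shorter side).
I_min = 4.52×2.75³/12 = 7.833 in⁴
Required critical load P_cr = n·P = 1.6 × 7.40 = 11.84 kip = 1.184×10^4 lb
From P_cr = π²EI/(K·L)²:  L = (1/K)·√(π²EI/P_cr) = (1/0.5)·√(π²×1.75×10^6×7.833/1.184×10^4)
L = 214 in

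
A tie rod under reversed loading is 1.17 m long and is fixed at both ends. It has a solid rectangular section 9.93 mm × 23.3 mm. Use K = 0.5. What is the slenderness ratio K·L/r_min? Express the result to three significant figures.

λ ≈ 204

For a rectangle r_min = b/√12 = 9.93/√12 = 2.867 mm
L_e = K·L = 0.5 × 1.17 m = 0.5850 m = 585.00 mm
λ = L_e / r_min = 585.00 / 2.867 = 204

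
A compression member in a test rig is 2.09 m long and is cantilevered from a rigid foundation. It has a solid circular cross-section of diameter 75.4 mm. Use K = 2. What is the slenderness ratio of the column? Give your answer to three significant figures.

For a solid circle r = d/4 = 75.4/4 = 18.85 mm
L_e = K·L = 2 × 2.09 m = 4.180 m = 4180.0 mm
λ = L_e / r_min = 4180.0 / 18.85 = 222

λ ≈ 222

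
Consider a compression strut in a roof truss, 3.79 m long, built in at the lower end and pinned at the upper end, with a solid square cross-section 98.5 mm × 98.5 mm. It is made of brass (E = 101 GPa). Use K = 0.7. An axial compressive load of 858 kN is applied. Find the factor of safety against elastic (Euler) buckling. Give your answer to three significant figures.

n ≈ 1.29

I = a⁴/12 = 98.5⁴/12 = 7.844×10^6 mm⁴
I = 7.844×10^6 mm⁴ = 7.844×10^-6 m⁴
Effective length L_e = K·L = 0.7 × 3.79 = 2.653 m
P_cr = π²EI / L_e² = π² × 101×10⁹ × 7.844×10^-6 / 2.653² = 1.111×10^6 N
Factor of safety n = P_cr / P = 1111.0 / 858 = 1.29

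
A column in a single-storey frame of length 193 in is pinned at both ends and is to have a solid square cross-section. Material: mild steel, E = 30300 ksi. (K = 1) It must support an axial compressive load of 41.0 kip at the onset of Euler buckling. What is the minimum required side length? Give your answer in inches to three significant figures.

a ≈ 2.80 in

L_e = K·L = 1 × 193 = 193.0 in
Required I = P_cr·L_e²/(π²E) = 4.100×10^4 × 193.0² / (π² × 3.03×10^7) = 5.107 in⁴
Solid square: I = a⁴/12  ⇒  a = (12I)^(1/4) = (12×5.107)^(1/4) = 2.80 in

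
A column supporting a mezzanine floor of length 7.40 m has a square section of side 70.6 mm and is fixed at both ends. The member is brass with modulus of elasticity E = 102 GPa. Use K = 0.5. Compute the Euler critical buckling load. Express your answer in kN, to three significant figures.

I = a⁴/12 = 70.6⁴/12 = 2.070×10^6 mm⁴
I = 2.070×10^6 mm⁴ = 2.070×10^-6 m⁴
Effective length L_e = K·L = 0.5 × 7.40 = 3.700 m
P_cr = π²EI / L_e² = π² × 102×10⁹ × 2.070×10^-6 / 3.700² = 1.522×10^5 N

P_cr ≈ 152 kN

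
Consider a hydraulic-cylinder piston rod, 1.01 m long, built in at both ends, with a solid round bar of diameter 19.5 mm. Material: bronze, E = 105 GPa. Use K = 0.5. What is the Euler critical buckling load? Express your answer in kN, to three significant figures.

I = πd⁴/64 = π×19.5⁴/64 = 7.098×10^3 mm⁴
I = 7.098×10^3 mm⁴ = 7.098×10^-9 m⁴
Effective length L_e = K·L = 0.5 × 1.01 = 0.5050 m
P_cr = π²EI / L_e² = π² × 105×10⁹ × 7.098×10^-9 / 0.5050² = 2.884×10^4 N

P_cr ≈ 28.8 kN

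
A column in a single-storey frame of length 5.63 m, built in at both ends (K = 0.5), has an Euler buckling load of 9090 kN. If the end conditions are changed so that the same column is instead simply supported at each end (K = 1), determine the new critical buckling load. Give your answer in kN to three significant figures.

P_cr ≈ 2270 kN

P_cr ∝ 1/K², so P_cr,new = P_cr,old × (K_old/K_new)² = 9090 × (0.5/1)²
= 9090 × 0.2500 = 2270 kN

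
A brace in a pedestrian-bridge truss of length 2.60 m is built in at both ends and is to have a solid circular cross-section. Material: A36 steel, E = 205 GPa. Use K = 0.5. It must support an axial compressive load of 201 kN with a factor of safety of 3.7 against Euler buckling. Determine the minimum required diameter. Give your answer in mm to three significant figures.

d ≈ 59.6 mm

Required P_cr = n·P = 3.7 × 201 = 743.7 kN
L_e = K·L = 0.5 × 2.60 = 1.300 m
Required I = P_cr·L_e²/(π²E) = 7.437×10^5 × 1.300² / (π² × 2.05×10^11) = 6.212×10^-7 m⁴
I_req = 6.212×10^5 mm⁴
Solid circle: I = πd⁴/64  ⇒  d = (64I/π)^(1/4) = (64×6.212×10^5/π)^(1/4) = 59.6 mm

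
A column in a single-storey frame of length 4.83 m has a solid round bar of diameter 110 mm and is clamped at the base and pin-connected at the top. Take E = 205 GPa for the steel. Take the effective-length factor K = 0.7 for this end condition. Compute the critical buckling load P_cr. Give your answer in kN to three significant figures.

I = πd⁴/64 = π×110⁴/64 = 7.187×10^6 mm⁴
I = 7.187×10^6 mm⁴ = 7.187×10^-6 m⁴
Effective length L_e = K·L = 0.7 × 4.83 = 3.381 m
P_cr = π²EI / L_e² = π² × 205×10⁹ × 7.187×10^-6 / 3.381² = 1.272×10^6 N

P_cr ≈ 1270 kN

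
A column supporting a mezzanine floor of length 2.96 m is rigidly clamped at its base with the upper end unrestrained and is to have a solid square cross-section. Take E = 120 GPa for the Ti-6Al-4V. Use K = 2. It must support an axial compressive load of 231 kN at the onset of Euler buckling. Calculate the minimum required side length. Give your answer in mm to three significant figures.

a ≈ 95.2 mm

L_e = K·L = 2 × 2.96 = 5.920 m
Required I = P_cr·L_e²/(π²E) = 2.310×10^5 × 5.920² / (π² × 1.20×10^11) = 6.836×10^-6 m⁴
I_req = 6.836×10^6 mm⁴
Solid square: I = a⁴/12  ⇒  a = (12I)^(1/4) = (12×6.836×10^6)^(1/4) = 95.2 mm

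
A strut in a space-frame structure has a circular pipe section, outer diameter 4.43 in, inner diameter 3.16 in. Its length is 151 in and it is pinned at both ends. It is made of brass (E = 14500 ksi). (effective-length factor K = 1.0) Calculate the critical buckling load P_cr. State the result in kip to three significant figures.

d_o = 4.43 in, d_i = 3.16 in
I = π(d_o⁴ − d_i⁴)/64 = π(4.43⁴ − 3.160⁴)/64 = 14.01 in⁴
Effective length L_e = K·L = 1 × 151 = 151.0 in
P_cr = π²EI / L_e² = π² × 14500×10³ × 14.01 / 151.0² = 8.794×10^4 lb

P_cr ≈ 87.9 kip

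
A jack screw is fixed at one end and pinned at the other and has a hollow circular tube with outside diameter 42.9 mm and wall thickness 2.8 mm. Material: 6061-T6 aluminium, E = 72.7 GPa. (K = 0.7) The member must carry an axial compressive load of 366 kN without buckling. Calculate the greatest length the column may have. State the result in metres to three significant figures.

Inner diameter d_i = 42.9 − 2×2.8 = 37.30 mm
I = π(d_o⁴ − d_i⁴)/64 = π(42.9⁴ − 37.30⁴)/64 = 7.125×10^4 mm⁴
I = 7.125×10^-8 m⁴
At the buckling limit P_cr = P = 3.660×10^5 N
From P_cr = π²EI/(K·L)²:  L = (1/K)·√(π²EI/P_cr) = (1/0.7)·√(π²×7.27×10^10×7.125×10^-8/3.660×10^5)
L = 0.534 m

L_max ≈ 0.534 m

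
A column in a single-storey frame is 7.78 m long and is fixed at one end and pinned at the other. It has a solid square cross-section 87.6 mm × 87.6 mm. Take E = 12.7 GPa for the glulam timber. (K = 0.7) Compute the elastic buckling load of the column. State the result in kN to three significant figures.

I = a⁴/12 = 87.6⁴/12 = 4.907×10^6 mm⁴
I = 4.907×10^6 mm⁴ = 4.907×10^-6 m⁴
Effective length L_e = K·L = 0.7 × 7.78 = 5.446 m
P_cr = π²EI / L_e² = π² × 12.7×10⁹ × 4.907×10^-6 / 5.446² = 2.074×10^4 N

P_cr ≈ 20.7 kN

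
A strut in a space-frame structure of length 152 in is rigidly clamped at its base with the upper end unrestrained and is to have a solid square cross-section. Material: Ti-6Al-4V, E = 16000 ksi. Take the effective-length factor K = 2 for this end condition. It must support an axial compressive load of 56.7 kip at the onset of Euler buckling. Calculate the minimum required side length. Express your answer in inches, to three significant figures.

L_e = K·L = 2 × 152 = 304.0 in
Required I = P_cr·L_e²/(π²E) = 5.670×10^4 × 304.0² / (π² × 1.60×10^7) = 33.18 in⁴
Solid square: I = a⁴/12  ⇒  a = (12I)^(1/4) = (12×33.18)^(1/4) = 4.47 in

a ≈ 4.47 in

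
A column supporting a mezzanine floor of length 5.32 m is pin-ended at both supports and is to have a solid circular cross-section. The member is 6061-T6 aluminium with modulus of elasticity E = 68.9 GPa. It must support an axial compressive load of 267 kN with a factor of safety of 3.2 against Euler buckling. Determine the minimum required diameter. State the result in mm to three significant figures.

Required P_cr = n·P = 3.2 × 267 = 854.4 kN
L_e = K·L = 1 × 5.32 = 5.320 m
Required I = P_cr·L_e²/(π²E) = 8.544×10^5 × 5.320² / (π² × 6.89×10^10) = 3.556×10^-5 m⁴
I_req = 3.556×10^7 mm⁴
Solid circle: I = πd⁴/64  ⇒  d = (64I/π)^(1/4) = (64×3.556×10^7/π)^(1/4) = 164 mm

d ≈ 164 mm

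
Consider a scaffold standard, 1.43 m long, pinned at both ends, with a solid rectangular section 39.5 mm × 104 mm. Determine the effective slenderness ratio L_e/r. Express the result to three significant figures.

For a rectangle r_min = b/√12 = 39.5/√12 = 11.40 mm
L_e = K·L = 1 × 1.43 m = 1.430 m = 1430.0 mm
λ = L_e / r_min = 1430.0 / 11.40 = 125

λ ≈ 125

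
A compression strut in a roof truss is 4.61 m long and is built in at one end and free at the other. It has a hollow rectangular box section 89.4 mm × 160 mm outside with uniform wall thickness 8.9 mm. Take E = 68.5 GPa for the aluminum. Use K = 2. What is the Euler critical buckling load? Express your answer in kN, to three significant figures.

Inner dimensions: h_i = 160 − 2×8.9 = 142.2 mm, b_i = 89.4 − 2×8.9 = 71.60 mm
Weak-axis I_min = (h_o·b_o³ − h_i·b_i³)/12 with b_o = 89.4, b_i = 71.60 mm (shorter outer/inner sides).
I_min = (160×89.4³ − 142.2×71.60³)/12 = 5.177×10^6 mm⁴
I = 5.177×10^6 mm⁴ = 5.177×10^-6 m⁴
Effective length L_e = K·L = 2 × 4.61 = 9.220 m
P_cr = π²EI / L_e² = π² × 68.5×10⁹ × 5.177×10^-6 / 9.220² = 4.117×10^4 N

P_cr ≈ 41.2 kN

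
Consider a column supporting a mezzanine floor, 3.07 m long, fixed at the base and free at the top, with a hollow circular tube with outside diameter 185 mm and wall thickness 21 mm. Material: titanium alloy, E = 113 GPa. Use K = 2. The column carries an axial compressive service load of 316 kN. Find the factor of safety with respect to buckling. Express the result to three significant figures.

Inner diameter d_i = 185 − 2×21 = 143.0 mm
I = π(d_o⁴ − d_i⁴)/64 = π(185⁴ − 143.0⁴)/64 = 3.697×10^7 mm⁴
I = 3.697×10^7 mm⁴ = 3.697×10^-5 m⁴
Effective length L_e = K·L = 2 × 3.07 = 6.140 m
P_cr = π²EI / L_e² = π² × 113×10⁹ × 3.697×10^-5 / 6.140² = 1.094×10^6 N
Factor of safety n = P_cr / P = 1093.7 / 316 = 3.46

n ≈ 3.46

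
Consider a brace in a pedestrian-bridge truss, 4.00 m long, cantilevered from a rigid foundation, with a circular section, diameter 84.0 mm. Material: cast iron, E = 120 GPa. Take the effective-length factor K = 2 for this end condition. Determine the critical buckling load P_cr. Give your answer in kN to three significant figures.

I = πd⁴/64 = π×84.0⁴/64 = 2.444×10^6 mm⁴
I = 2.444×10^6 mm⁴ = 2.444×10^-6 m⁴
Effective length L_e = K·L = 2 × 4.00 = 8.000 m
P_cr = π²EI / L_e² = π² × 120×10⁹ × 2.444×10^-6 / 8.000² = 4.523×10^4 N

P_cr ≈ 45.2 kN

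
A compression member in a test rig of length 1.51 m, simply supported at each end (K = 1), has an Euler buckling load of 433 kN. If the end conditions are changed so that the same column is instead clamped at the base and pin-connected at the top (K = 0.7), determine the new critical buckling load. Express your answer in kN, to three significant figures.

P_cr ≈ 884 kN

P_cr ∝ 1/K², so P_cr,new = P_cr,old × (K_old/K_new)² = 433 × (1/0.7)²
= 433 × 2.041 = 884 kN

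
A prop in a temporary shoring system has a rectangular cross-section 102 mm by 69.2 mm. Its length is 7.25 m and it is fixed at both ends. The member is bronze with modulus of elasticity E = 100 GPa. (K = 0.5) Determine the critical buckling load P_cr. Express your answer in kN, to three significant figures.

P_cr ≈ 212 kN

Buckling occurs about the weak axis: I_min = h·b³/12 with b = 69.2 mm (the shorter side).
I_min = 102×69.2³/12 = 2.817×10^6 mm⁴
I = 2.817×10^6 mm⁴ = 2.817×10^-6 m⁴
Effective length L_e = K·L = 0.5 × 7.25 = 3.625 m
P_cr = π²EI / L_e² = π² × 100×10⁹ × 2.817×10^-6 / 3.625² = 2.116×10^5 N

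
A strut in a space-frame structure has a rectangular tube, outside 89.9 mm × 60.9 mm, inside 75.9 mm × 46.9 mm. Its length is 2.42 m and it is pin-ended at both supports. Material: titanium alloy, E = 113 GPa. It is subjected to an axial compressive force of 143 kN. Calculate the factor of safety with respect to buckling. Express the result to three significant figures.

n ≈ 1.38

Weak-axis I_min = (h_o·b_o³ − h_i·b_i³)/12 with b_o = 60.9, b_i = 46.90 mm (shorter outer/inner sides).
I_min = (89.9×60.9³ − 75.90×46.90³)/12 = 1.040×10^6 mm⁴
I = 1.040×10^6 mm⁴ = 1.040×10^-6 m⁴
Effective length L_e = K·L = 1 × 2.42 = 2.420 m
P_cr = π²EI / L_e² = π² × 113×10⁹ × 1.040×10^-6 / 2.420² = 1.980×10^5 N
Factor of safety n = P_cr / P = 197.98 / 143 = 1.38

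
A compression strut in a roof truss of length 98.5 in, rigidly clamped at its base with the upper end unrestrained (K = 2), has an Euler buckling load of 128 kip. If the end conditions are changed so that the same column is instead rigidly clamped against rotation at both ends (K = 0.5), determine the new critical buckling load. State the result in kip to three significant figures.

P_cr ≈ 2050 kip

P_cr ∝ 1/K², so P_cr,new = P_cr,old × (K_old/K_new)² = 128 × (2/0.5)²
= 128 × 16.00 = 2050 kip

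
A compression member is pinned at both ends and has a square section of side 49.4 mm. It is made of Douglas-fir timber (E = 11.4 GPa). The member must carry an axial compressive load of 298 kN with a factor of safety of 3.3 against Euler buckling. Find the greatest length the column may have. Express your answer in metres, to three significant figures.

I = a⁴/12 = 49.4⁴/12 = 4.963×10^5 mm⁴
I = 4.963×10^-7 m⁴
Required critical load P_cr = n·P = 3.3 × 298 = 983.4 kN = 9.834×10^5 N
From P_cr = π²EI/(K·L)²:  L = (1/K)·√(π²EI/P_cr) = (1/1)·√(π²×1.14×10^10×4.963×10^-7/9.834×10^5)
L = 0.238 m

L_max ≈ 0.238 m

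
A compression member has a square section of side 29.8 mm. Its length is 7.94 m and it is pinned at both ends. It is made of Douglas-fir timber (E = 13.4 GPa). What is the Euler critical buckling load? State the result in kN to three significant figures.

I = a⁴/12 = 29.8⁴/12 = 6.572×10^4 mm⁴
I = 6.572×10^4 mm⁴ = 6.572×10^-8 m⁴
Effective length L_e = K·L = 1 × 7.94 = 7.940 m
P_cr = π²EI / L_e² = π² × 13.4×10⁹ × 6.572×10^-8 / 7.940² = 137.9 N

P_cr ≈ 0.138 kN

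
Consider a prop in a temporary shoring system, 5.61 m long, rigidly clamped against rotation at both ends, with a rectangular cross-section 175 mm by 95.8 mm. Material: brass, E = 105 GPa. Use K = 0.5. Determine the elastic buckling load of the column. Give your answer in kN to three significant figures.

Buckling occurs about the weak axis: I_min = h·b³/12 with b = 95.8 mm (the shorter side).
I_min = 175×95.8³/12 = 1.282×10^7 mm⁴
I = 1.282×10^7 mm⁴ = 1.282×10^-5 m⁴
Effective length L_e = K·L = 0.5 × 5.61 = 2.805 m
P_cr = π²EI / L_e² = π² × 105×10⁹ × 1.282×10^-5 / 2.805² = 1.689×10^6 N

P_cr ≈ 1690 kN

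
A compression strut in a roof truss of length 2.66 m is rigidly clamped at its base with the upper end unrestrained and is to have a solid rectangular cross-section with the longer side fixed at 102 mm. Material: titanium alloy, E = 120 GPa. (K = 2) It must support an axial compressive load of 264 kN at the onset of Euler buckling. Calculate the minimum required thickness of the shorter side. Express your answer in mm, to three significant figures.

L_e = K·L = 2 × 2.66 = 5.320 m
Required I = P_cr·L_e²/(π²E) = 2.640×10^5 × 5.320² / (π² × 1.20×10^11) = 6.309×10^-6 m⁴
I_req = 6.309×10^6 mm⁴
Rectangle, weak axis: I_min = h·b³/12 with h = 102 mm fixed  ⇒  b = (12I/h)^(1/3) = 90.5 mm

b ≈ 90.5 mm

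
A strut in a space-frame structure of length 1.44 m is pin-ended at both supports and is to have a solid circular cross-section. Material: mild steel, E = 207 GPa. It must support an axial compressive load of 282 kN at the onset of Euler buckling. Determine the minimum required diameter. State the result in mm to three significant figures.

L_e = K·L = 1 × 1.44 = 1.440 m
Required I = P_cr·L_e²/(π²E) = 2.820×10^5 × 1.440² / (π² × 2.07×10^11) = 2.862×10^-7 m⁴
I_req = 2.862×10^5 mm⁴
Solid circle: I = πd⁴/64  ⇒  d = (64I/π)^(1/4) = (64×2.862×10^5/π)^(1/4) = 49.1 mm

d ≈ 49.1 mm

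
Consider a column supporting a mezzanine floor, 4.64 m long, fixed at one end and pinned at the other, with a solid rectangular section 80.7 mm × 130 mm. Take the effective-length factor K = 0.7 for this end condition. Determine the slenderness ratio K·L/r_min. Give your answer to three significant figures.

λ ≈ 139

For a rectangle r_min = b/√12 = 80.7/√12 = 23.30 mm
L_e = K·L = 0.7 × 4.64 m = 3.248 m = 3248.0 mm
λ = L_e / r_min = 3248.0 / 23.30 = 139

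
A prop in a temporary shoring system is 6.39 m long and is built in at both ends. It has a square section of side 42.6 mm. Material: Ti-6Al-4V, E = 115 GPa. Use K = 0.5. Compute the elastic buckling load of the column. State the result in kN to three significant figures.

P_cr ≈ 30.5 kN

I = a⁴/12 = 42.6⁴/12 = 2.744×10^5 mm⁴
I = 2.744×10^5 mm⁴ = 2.744×10^-7 m⁴
Effective length L_e = K·L = 0.5 × 6.39 = 3.195 m
P_cr = π²EI / L_e² = π² × 115×10⁹ × 2.744×10^-7 / 3.195² = 3.051×10^4 N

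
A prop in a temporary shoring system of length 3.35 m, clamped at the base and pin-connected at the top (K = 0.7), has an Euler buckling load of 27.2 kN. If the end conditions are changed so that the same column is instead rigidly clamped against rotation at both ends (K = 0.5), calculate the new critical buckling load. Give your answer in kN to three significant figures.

P_cr ∝ 1/K², so P_cr,new = P_cr,old × (K_old/K_new)² = 27.2 × (0.7/0.5)²
= 27.2 × 1.960 = 53.3 kN

P_cr ≈ 53.3 kN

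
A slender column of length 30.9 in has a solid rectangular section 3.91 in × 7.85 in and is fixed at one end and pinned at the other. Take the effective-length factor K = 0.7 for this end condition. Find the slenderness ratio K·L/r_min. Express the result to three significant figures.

λ ≈ 19.2

Buckling occurs about the weak axis: I_min = h·b³/12 with b = 3.91 in (the shorter side).
I_min = 7.85×3.91³/12 = 39.10 in⁴
A = 30.69 in²;  r_min = √(I/A) = √(39.10/30.69) = 1.129 in
L_e = K·L = 0.7 × 30.9 = 21.63 in
λ = L_e / r_min = 21.630 / 1.129 = 19.2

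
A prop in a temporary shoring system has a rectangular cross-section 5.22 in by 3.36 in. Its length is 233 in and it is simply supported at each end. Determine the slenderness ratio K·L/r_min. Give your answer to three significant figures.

λ ≈ 240

For a rectangle r_min = b/√12 = 3.36/√12 = 0.9699 in
L_e = K·L = 1 × 233 = 233.0 in
λ = L_e / r_min = 233.00 / 0.9699 = 240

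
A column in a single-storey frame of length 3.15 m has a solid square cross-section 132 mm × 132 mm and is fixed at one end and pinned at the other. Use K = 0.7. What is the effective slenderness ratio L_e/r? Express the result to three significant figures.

λ ≈ 57.9

For a square r = a/√12 = 132/√12 = 38.11 mm
L_e = K·L = 0.7 × 3.15 m = 2.205 m = 2205.0 mm
λ = L_e / r_min = 2205.0 / 38.11 = 57.9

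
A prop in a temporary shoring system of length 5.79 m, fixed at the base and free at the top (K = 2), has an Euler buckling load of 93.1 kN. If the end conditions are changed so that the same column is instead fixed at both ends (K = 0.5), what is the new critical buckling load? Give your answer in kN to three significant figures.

P_cr ≈ 1490 kN

P_cr ∝ 1/K², so P_cr,new = P_cr,old × (K_old/K_new)² = 93.1 × (2/0.5)²
= 93.1 × 16.00 = 1490 kN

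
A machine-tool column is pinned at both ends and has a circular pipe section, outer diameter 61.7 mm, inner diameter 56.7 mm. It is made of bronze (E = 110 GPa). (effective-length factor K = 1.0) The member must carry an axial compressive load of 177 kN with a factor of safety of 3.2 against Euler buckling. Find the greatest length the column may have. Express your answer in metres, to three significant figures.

L_max ≈ 0.625 m

d_o = 61.7 mm, d_i = 56.7 mm
I = π(d_o⁴ − d_i⁴)/64 = π(61.7⁴ − 56.70⁴)/64 = 2.041×10^5 mm⁴
I = 2.041×10^-7 m⁴
Required critical load P_cr = n·P = 3.2 × 177 = 566.4 kN = 5.664×10^5 N
From P_cr = π²EI/(K·L)²:  L = (1/K)·√(π²EI/P_cr) = (1/1)·√(π²×1.10×10^11×2.041×10^-7/5.664×10^5)
L = 0.625 m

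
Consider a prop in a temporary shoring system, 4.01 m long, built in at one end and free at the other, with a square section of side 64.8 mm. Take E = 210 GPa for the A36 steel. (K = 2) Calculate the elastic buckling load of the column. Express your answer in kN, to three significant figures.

P_cr ≈ 47.3 kN

I = a⁴/12 = 64.8⁴/12 = 1.469×10^6 mm⁴
I = 1.469×10^6 mm⁴ = 1.469×10^-6 m⁴
Effective length L_e = K·L = 2 × 4.01 = 8.020 m
P_cr = π²EI / L_e² = π² × 210×10⁹ × 1.469×10^-6 / 8.020² = 4.735×10^4 N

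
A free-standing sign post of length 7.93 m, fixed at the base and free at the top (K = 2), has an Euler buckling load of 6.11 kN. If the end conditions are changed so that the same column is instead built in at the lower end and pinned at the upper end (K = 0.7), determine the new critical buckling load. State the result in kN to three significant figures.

P_cr ≈ 49.9 kN

P_cr ∝ 1/K², so P_cr,new = P_cr,old × (K_old/K_new)² = 6.11 × (2/0.7)²
= 6.11 × 8.163 = 49.9 kN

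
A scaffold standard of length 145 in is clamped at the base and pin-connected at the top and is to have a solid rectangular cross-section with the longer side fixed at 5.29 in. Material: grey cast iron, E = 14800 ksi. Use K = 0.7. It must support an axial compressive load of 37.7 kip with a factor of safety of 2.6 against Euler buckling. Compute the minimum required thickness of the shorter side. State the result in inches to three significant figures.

Required P_cr = n·P = 2.6 × 37.7 = 98.02 kip
L_e = K·L = 0.7 × 145 = 101.5 in
Required I = P_cr·L_e²/(π²E) = 9.802×10^4 × 101.5² / (π² × 1.48×10^7) = 6.913 in⁴
Rectangle, weak axis: I_min = h·b³/12 with h = 5.29 in fixed  ⇒  b = (12I/h)^(1/3) = 2.50 in

b ≈ 2.50 in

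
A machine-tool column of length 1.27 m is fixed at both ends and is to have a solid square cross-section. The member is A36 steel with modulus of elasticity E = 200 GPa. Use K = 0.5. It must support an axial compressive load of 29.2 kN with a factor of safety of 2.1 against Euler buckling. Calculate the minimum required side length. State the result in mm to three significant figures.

a ≈ 19.7 mm

Required P_cr = n·P = 2.1 × 29.2 = 61.32 kN
L_e = K·L = 0.5 × 1.27 = 0.6350 m
Required I = P_cr·L_e²/(π²E) = 6.132×10^4 × 0.6350² / (π² × 2.00×10^11) = 1.253×10^-8 m⁴
I_req = 1.253×10^4 mm⁴
Solid square: I = a⁴/12  ⇒  a = (12I)^(1/4) = (12×1.253×10^4)^(1/4) = 19.7 mm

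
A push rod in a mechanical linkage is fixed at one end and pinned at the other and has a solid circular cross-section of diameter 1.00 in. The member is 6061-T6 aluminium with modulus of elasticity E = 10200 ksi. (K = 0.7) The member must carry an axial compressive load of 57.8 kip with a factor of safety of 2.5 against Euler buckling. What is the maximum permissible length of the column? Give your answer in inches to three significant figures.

I = πd⁴/64 = π×1.00⁴/64 = 4.909×10^-2 in⁴
Required critical load P_cr = n·P = 2.5 × 57.8 = 144.5 kip = 1.445×10^5 lb
From P_cr = π²EI/(K·L)²:  L = (1/K)·√(π²EI/P_cr) = (1/0.7)·√(π²×1.02×10^7×4.909×10^-2/1.445×10^5)
L = 8.35 in

L_max ≈ 8.35 in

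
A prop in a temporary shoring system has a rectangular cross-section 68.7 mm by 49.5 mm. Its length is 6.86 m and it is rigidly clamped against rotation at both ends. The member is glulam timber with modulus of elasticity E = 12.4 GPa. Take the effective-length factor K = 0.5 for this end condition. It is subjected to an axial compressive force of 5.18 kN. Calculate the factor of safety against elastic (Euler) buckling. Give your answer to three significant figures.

n ≈ 1.39

Buckling occurs about the weak axis: I_min = h·b³/12 with b = 49.5 mm (the shorter side).
I_min = 68.7×49.5³/12 = 6.944×10^5 mm⁴
I = 6.944×10^5 mm⁴ = 6.944×10^-7 m⁴
Effective length L_e = K·L = 0.5 × 6.86 = 3.430 m
P_cr = π²EI / L_e² = π² × 12.4×10⁹ × 6.944×10^-7 / 3.430² = 7.223×10^3 N
Factor of safety n = P_cr / P = 7.2231 / 5.18 = 1.39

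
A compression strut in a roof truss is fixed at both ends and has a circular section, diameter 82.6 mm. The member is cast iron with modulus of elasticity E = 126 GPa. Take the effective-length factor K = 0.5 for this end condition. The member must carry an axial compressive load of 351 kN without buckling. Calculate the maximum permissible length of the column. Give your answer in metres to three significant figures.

I = πd⁴/64 = π×82.6⁴/64 = 2.285×10^6 mm⁴
I = 2.285×10^-6 m⁴
At the buckling limit P_cr = P = 3.510×10^5 N
From P_cr = π²EI/(K·L)²:  L = (1/K)·√(π²EI/P_cr) = (1/0.5)·√(π²×1.26×10^11×2.285×10^-6/3.510×10^5)
L = 5.69 m

L_max ≈ 5.69 m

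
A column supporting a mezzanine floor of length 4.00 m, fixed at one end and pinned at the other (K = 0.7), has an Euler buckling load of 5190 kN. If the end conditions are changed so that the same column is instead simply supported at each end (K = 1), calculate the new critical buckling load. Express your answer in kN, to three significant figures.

P_cr ≈ 2540 kN

P_cr ∝ 1/K², so P_cr,new = P_cr,old × (K_old/K_new)² = 5190 × (0.7/1)²
= 5190 × 0.4900 = 2540 kN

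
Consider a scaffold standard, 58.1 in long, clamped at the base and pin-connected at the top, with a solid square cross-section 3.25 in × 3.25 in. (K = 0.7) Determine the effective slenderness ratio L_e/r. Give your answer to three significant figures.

λ ≈ 43.3

For a square r = a/√12 = 3.25/√12 = 0.9382 in
L_e = K·L = 0.7 × 58.1 = 40.67 in
λ = L_e / r_min = 40.670 / 0.9382 = 43.3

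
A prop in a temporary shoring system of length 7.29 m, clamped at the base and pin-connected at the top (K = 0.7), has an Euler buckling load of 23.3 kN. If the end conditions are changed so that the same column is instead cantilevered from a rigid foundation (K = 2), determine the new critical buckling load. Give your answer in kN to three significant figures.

P_cr ∝ 1/K², so P_cr,new = P_cr,old × (K_old/K_new)² = 23.3 × (0.7/2)²
= 23.3 × 0.1225 = 2.85 kN

P_cr ≈ 2.85 kN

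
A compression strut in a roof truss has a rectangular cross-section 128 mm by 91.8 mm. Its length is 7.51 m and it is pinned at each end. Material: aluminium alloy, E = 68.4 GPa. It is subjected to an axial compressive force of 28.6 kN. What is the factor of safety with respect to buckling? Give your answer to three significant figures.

Buckling occurs about the weak axis: I_min = h·b³/12 with b = 91.8 mm (the shorter side).
I_min = 128×91.8³/12 = 8.252×10^6 mm⁴
I = 8.252×10^6 mm⁴ = 8.252×10^-6 m⁴
Effective length L_e = K·L = 1 × 7.51 = 7.510 m
P_cr = π²EI / L_e² = π² × 68.4×10⁹ × 8.252×10^-6 / 7.510² = 9.877×10^4 N
Factor of safety n = P_cr / P = 98.772 / 28.6 = 3.45

n ≈ 3.45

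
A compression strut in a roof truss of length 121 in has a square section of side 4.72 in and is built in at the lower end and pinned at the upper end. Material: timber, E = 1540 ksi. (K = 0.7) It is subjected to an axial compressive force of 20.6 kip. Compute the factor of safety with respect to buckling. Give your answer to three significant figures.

I = a⁴/12 = 4.72⁴/12 = 41.36 in⁴
Effective length L_e = K·L = 0.7 × 121 = 84.70 in
P_cr = π²EI / L_e² = π² × 1540×10³ × 41.36 / 84.70² = 8.763×10^4 lb
Factor of safety n = P_cr / P = 87.627 / 20.6 = 4.25

n ≈ 4.25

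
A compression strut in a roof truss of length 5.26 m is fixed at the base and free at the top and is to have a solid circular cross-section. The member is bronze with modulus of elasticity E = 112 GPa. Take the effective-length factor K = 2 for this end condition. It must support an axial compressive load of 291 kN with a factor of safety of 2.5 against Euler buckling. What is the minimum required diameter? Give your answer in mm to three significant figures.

Required P_cr = n·P = 2.5 × 291 = 727.5 kN
L_e = K·L = 2 × 5.26 = 10.52 m
Required I = P_cr·L_e²/(π²E) = 7.275×10^5 × 10.52² / (π² × 1.12×10^11) = 7.284×10^-5 m⁴
I_req = 7.284×10^7 mm⁴
Solid circle: I = πd⁴/64  ⇒  d = (64I/π)^(1/4) = (64×7.284×10^7/π)^(1/4) = 196 mm

d ≈ 196 mm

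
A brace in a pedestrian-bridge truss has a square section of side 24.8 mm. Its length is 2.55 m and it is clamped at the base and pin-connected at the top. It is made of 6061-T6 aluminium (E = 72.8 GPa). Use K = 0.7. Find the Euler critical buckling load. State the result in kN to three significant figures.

I = a⁴/12 = 24.8⁴/12 = 3.152×10^4 mm⁴
I = 3.152×10^4 mm⁴ = 3.152×10^-8 m⁴
Effective length L_e = K·L = 0.7 × 2.55 = 1.785 m
P_cr = π²EI / L_e² = π² × 72.8×10⁹ × 3.152×10^-8 / 1.785² = 7.109×10^3 N

P_cr ≈ 7.11 kN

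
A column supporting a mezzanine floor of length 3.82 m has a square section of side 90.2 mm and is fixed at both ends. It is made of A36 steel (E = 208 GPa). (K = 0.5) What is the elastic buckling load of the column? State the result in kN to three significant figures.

I = a⁴/12 = 90.2⁴/12 = 5.516×10^6 mm⁴
I = 5.516×10^6 mm⁴ = 5.516×10^-6 m⁴
Effective length L_e = K·L = 0.5 × 3.82 = 1.910 m
P_cr = π²EI / L_e² = π² × 208×10⁹ × 5.516×10^-6 / 1.910² = 3.104×10^6 N

P_cr ≈ 3100 kN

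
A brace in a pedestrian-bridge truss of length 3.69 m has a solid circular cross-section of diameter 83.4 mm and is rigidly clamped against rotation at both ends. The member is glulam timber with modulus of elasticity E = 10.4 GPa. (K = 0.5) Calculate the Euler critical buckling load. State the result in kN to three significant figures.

P_cr ≈ 71.6 kN

I = πd⁴/64 = π×83.4⁴/64 = 2.375×10^6 mm⁴
I = 2.375×10^6 mm⁴ = 2.375×10^-6 m⁴
Effective length L_e = K·L = 0.5 × 3.69 = 1.845 m
P_cr = π²EI / L_e² = π² × 10.4×10⁹ × 2.375×10^-6 / 1.845² = 7.161×10^4 N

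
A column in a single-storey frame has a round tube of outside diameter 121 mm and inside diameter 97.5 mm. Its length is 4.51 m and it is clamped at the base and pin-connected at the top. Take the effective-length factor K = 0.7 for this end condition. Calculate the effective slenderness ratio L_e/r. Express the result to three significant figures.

d_o = 121 mm, d_i = 97.5 mm
I = π(d_o⁴ − d_i⁴)/64 = π(121⁴ − 97.50⁴)/64 = 6.086×10^6 mm⁴
A = 4.033×10^3 mm²;  r_min = √(I/A) = √(6.086×10^6/4.033×10^3) = 38.85 mm
L_e = K·L = 0.7 × 4.51 m = 3.157 m = 3157.0 mm
λ = L_e / r_min = 3157.0 / 38.85 = 81.3

λ ≈ 81.3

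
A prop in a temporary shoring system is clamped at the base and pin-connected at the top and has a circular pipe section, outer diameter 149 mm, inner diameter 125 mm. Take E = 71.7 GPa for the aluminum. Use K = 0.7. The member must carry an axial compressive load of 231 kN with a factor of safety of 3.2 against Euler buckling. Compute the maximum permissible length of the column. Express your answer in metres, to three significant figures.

d_o = 149 mm, d_i = 125 mm
I = π(d_o⁴ − d_i⁴)/64 = π(149⁴ − 125.0⁴)/64 = 1.221×10^7 mm⁴
I = 1.221×10^-5 m⁴
Required critical load P_cr = n·P = 3.2 × 231 = 739.2 kN = 7.392×10^5 N
From P_cr = π²EI/(K·L)²:  L = (1/K)·√(π²EI/P_cr) = (1/0.7)·√(π²×7.17×10^10×1.221×10^-5/7.392×10^5)
L = 4.88 m

L_max ≈ 4.88 m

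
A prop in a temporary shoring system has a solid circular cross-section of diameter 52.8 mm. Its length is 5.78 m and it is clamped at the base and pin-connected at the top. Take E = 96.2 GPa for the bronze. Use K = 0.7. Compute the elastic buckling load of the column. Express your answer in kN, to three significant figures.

I = πd⁴/64 = π×52.8⁴/64 = 3.815×10^5 mm⁴
I = 3.815×10^5 mm⁴ = 3.815×10^-7 m⁴
Effective length L_e = K·L = 0.7 × 5.78 = 4.046 m
P_cr = π²EI / L_e² = π² × 96.2×10⁹ × 3.815×10^-7 / 4.046² = 2.213×10^4 N

P_cr ≈ 22.1 kN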